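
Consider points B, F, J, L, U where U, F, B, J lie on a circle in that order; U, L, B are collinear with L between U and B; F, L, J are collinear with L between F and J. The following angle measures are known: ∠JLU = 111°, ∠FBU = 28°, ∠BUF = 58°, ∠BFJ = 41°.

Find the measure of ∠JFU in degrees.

1. ∠BLF = 111°  [vertical angles at L]
2. ∠FLU = 69°  [linear pair at L on UB]
3. ∠JFU = 53°  [△ULF]

∠JFU = 53°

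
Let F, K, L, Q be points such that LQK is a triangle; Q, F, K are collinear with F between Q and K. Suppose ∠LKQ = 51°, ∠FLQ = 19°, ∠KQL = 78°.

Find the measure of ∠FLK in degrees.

∠FLK = 32°

1. ∠FKL = 51°  [F on ray KQ]
2. ∠FQL = 78°  [F on ray QK]
3. ∠LFQ = 83°  [△LQF]
4. ∠KFL = 97°  [linear pair at F on QK]
5. ∠FLK = 32°  [△LFK]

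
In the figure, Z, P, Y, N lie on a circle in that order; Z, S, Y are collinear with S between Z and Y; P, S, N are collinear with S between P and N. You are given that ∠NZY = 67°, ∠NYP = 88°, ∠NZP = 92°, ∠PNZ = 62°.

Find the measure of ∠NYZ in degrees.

1. ∠NPY = 67°  [same arc YN]
2. ∠NSZ = 51°  [△ZSN]
3. ∠PNY = 25°  [△PYN]
4. ∠NSY = 129°  [linear pair at S on ZY]
5. ∠NYZ = 26°  [△YSN]

∠NYZ = 26°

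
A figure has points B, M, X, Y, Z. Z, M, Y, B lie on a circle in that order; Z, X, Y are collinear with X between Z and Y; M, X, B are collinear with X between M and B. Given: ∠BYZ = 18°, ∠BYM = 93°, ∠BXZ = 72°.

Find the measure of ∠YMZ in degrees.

∠YMZ = 51°

1. ∠BMZ = 18°  [same arc ZB]
2. ∠BZM = 87°  [cyclic ZMYB, opposite ∠Z+∠Y]
3. ∠MXY = 72°  [vertical angles at X]
4. ∠MBZ = 75°  [△ZMB]
5. ∠MXZ = 108°  [linear pair at X on ZY]
6. ∠MYZ = 75°  [same arc ZM]
7. ∠MZY = 54°  [△ZXM]
8. ∠YMZ = 51°  [△ZMY]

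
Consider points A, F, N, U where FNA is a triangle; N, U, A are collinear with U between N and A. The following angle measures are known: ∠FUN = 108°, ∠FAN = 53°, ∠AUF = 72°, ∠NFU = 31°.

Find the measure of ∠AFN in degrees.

∠AFN = 86°

1. ∠FNU = 41°  [△FNU]
2. ∠ANF = 41°  [U on ray NA]
3. ∠AFN = 86°  [△FNA]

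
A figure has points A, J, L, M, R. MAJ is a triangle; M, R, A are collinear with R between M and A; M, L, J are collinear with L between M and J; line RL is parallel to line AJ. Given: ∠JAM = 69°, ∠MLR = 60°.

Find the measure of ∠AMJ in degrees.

1. ∠LRM = 69°  [RL∥AJ, corresponding at R]
2. ∠LMR = 51°  [△MRL]
3. ∠AMJ = 51°  [R on MA, L on MJ]

∠AMJ = 51°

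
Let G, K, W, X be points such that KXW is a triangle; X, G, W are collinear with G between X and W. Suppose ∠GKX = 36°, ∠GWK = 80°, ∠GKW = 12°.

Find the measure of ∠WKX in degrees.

1. ∠KGW = 88°  [△KGW]
2. ∠KWX = 80°  [G on ray WX]
3. ∠KGX = 92°  [linear pair at G on XW]
4. ∠GXK = 52°  [△KXG]
5. ∠KXW = 52°  [G on ray XW]
6. ∠WKX = 48°  [△KXW]

∠WKX = 48°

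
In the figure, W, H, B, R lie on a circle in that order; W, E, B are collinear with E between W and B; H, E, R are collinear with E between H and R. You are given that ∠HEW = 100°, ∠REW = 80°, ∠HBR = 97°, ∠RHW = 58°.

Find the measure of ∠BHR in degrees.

∠BHR = 61°

1. ∠BER = 100°  [vertical angles at E]
2. ∠RBW = 58°  [same arc WR]
3. ∠BRH = 22°  [△BER]
4. ∠BHR = 61°  [△HBR]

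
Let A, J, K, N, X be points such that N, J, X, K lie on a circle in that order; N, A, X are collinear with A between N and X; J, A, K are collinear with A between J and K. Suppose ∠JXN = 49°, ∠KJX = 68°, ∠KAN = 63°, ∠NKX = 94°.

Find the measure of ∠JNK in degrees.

1. ∠JKN = 49°  [same arc NJ]
2. ∠KNX = 68°  [same arc XK]
3. ∠KXN = 18°  [△NXK]
4. ∠KJN = 18°  [same arc NK]
5. ∠JNK = 113°  [△NJK]

∠JNK = 113°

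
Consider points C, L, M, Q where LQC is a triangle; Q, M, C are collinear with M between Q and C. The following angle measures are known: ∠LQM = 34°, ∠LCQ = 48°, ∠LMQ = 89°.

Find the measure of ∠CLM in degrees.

1. ∠LCM = 48°  [M on ray CQ]
2. ∠CML = 91°  [linear pair at M on QC]
3. ∠CLM = 41°  [△LMC]

∠CLM = 41°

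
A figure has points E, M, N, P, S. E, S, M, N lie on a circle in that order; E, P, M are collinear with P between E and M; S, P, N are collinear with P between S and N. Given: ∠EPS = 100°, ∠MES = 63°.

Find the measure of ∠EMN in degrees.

∠EMN = 17°

1. ∠MPN = 100°  [vertical angles at P]
2. ∠MNS = 63°  [same arc SM]
3. ∠EMN = 17°  [△MPN]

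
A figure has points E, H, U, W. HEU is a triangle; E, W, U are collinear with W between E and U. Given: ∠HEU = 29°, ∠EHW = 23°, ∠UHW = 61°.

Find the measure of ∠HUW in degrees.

∠HUW = 67°

1. ∠HEW = 29°  [W on ray EU]
2. ∠EWH = 128°  [△HEW]
3. ∠HWU = 52°  [linear pair at W on EU]
4. ∠HUW = 67°  [△HWU]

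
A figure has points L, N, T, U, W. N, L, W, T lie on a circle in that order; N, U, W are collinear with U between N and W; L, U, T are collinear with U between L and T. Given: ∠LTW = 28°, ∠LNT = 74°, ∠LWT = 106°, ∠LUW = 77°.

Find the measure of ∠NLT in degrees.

∠NLT = 49°

1. ∠LNW = 28°  [same arc LW]
2. ∠LUN = 103°  [linear pair at U on NW]
3. ∠NLT = 49°  [△NUL]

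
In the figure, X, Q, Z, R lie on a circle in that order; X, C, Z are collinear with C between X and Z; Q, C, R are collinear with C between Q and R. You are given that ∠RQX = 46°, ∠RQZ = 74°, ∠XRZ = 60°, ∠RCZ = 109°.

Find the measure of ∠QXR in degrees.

∠QXR = 99°

1. ∠RXZ = 74°  [same arc ZR]
2. ∠RCX = 71°  [linear pair at C on XZ]
3. ∠QRX = 35°  [△XCR]
4. ∠QXR = 99°  [△XQR]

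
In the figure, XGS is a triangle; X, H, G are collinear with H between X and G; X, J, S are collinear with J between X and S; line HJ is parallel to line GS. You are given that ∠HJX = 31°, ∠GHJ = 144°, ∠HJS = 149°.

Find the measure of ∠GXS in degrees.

∠GXS = 113°

1. ∠JHX = 36°  [linear pair at H on XG]
2. ∠HXJ = 113°  [△XHJ]
3. ∠GXS = 113°  [H on XG, J on XS]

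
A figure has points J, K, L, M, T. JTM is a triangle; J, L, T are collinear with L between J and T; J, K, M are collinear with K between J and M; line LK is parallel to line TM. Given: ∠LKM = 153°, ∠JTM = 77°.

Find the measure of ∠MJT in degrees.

∠MJT = 76°

1. ∠JKL = 27°  [linear pair at K on JM]
2. ∠JLK = 77°  [LK∥TM, corresponding at L]
3. ∠KJL = 76°  [△JLK]
4. ∠MJT = 76°  [L on JT, K on JM]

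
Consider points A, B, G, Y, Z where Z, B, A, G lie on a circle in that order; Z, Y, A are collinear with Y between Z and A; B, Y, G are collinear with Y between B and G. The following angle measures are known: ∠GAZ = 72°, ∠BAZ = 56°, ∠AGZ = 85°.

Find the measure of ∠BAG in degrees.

∠BAG = 128°

1. ∠GBZ = 72°  [same arc ZG]
2. ∠BGZ = 56°  [same arc ZB]
3. ∠BZG = 52°  [△ZBG]
4. ∠BAG = 128°  [cyclic ZBAG, opposite ∠Z+∠A]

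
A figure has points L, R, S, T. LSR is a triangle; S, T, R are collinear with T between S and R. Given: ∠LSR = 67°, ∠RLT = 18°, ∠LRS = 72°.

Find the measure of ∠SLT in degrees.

1. ∠LST = 67°  [T on ray SR]
2. ∠LRT = 72°  [T on ray RS]
3. ∠LTR = 90°  [△LTR]
4. ∠LTS = 90°  [linear pair at T on SR]
5. ∠SLT = 23°  [△LST]

∠SLT = 23°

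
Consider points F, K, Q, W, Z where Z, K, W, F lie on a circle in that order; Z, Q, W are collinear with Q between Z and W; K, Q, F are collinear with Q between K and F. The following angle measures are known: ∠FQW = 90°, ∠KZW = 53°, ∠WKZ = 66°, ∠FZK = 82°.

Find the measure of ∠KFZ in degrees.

1. ∠KQZ = 90°  [vertical angles at Q]
2. ∠FKZ = 37°  [△ZQK]
3. ∠KFZ = 61°  [△ZKF]

∠KFZ = 61°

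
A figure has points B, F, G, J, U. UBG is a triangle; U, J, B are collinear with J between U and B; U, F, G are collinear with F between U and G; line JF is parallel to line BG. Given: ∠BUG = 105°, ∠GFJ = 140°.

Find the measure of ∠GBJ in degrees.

∠GBJ = 35°

1. ∠FUJ = 105°  [J on UB, F on UG]
2. ∠JFU = 40°  [linear pair at F on UG]
3. ∠FJU = 35°  [△UJF]
4. ∠BJF = 145°  [linear pair at J on UB]
5. ∠GBJ = 35°  [JF∥BG, co-interior at B–J]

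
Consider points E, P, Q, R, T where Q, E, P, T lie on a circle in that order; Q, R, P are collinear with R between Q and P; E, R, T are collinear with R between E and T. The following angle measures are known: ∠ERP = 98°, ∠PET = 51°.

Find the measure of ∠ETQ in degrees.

∠ETQ = 31°

1. ∠QRT = 98°  [vertical angles at R]
2. ∠PQT = 51°  [same arc PT]
3. ∠ETQ = 31°  [△QRT]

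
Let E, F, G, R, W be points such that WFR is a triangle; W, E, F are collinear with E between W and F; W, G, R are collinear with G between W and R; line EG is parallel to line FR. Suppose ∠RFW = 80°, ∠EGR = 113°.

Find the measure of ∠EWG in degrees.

∠EWG = 33°

1. ∠GEW = 80°  [EG∥FR, corresponding at E]
2. ∠EGW = 67°  [linear pair at G on WR]
3. ∠EWG = 33°  [△WEG]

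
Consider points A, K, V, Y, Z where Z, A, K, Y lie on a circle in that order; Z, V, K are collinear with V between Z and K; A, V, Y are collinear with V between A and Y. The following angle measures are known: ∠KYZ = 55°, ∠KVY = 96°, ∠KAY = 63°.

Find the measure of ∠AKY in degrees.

1. ∠KZY = 63°  [same arc KY]
2. ∠YKZ = 62°  [△ZKY]
3. ∠AYK = 22°  [△KVY]
4. ∠AKY = 95°  [△AKY]

∠AKY = 95°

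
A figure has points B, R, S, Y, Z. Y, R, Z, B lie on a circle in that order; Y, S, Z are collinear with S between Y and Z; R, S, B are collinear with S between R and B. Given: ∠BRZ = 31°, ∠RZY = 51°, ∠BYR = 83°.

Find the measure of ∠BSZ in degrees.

1. ∠BYZ = 31°  [same arc ZB]
2. ∠RBY = 51°  [same arc YR]
3. ∠BSY = 98°  [△YSB]
4. ∠BSZ = 82°  [linear pair at S on YZ]

∠BSZ = 82°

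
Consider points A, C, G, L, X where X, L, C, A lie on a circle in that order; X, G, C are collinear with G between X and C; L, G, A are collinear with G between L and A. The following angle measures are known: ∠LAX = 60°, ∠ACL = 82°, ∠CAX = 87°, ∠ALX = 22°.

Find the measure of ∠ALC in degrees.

∠ALC = 71°

1. ∠ACX = 22°  [same arc XA]
2. ∠AXC = 71°  [△XCA]
3. ∠ALC = 71°  [same arc CA]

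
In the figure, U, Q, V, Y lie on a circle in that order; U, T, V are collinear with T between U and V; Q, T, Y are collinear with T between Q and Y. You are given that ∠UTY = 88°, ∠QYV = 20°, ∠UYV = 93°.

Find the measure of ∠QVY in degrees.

1. ∠VTY = 92°  [linear pair at T on UV]
2. ∠UVY = 68°  [△VTY]
3. ∠VUY = 19°  [△UVY]
4. ∠VQY = 19°  [same arc VY]
5. ∠QVY = 141°  [△QVY]

∠QVY = 141°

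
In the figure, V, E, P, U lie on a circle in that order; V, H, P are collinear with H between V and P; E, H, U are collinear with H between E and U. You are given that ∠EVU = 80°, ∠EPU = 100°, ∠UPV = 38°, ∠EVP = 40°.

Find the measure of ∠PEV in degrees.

∠PEV = 78°

1. ∠UEV = 38°  [same arc VU]
2. ∠EUV = 62°  [△VEU]
3. ∠EPV = 62°  [same arc VE]
4. ∠PEV = 78°  [△VEP]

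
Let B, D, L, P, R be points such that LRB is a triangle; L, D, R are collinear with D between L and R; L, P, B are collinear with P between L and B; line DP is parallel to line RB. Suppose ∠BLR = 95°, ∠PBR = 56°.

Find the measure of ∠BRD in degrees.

1. ∠LBR = 56°  [P on ray BL]
2. ∠BRL = 29°  [△LRB]
3. ∠BRD = 29°  [D on ray RL]

∠BRD = 29°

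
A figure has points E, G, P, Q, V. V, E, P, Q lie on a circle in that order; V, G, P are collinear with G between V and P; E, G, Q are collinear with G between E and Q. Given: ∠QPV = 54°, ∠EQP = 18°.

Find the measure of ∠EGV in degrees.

1. ∠QEV = 54°  [same arc VQ]
2. ∠EVP = 18°  [same arc EP]
3. ∠EGV = 108°  [△VGE]

∠EGV = 108°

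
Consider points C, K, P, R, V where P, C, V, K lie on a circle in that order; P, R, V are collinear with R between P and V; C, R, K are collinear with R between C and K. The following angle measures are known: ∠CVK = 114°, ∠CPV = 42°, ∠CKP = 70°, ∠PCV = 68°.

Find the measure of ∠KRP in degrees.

1. ∠CKV = 42°  [same arc CV]
2. ∠CVP = 70°  [△PCV]
3. ∠KCV = 24°  [△CVK]
4. ∠CRV = 86°  [△CRV]
5. ∠KRP = 86°  [vertical angles at R]

∠KRP = 86°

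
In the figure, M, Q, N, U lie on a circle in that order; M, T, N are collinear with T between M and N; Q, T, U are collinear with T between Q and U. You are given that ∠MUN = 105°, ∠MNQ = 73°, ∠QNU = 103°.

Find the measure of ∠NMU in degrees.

∠NMU = 45°

1. ∠MUQ = 73°  [same arc MQ]
2. ∠QMU = 77°  [cyclic MQNU, opposite ∠M+∠N]
3. ∠MQU = 30°  [△MQU]
4. ∠MNU = 30°  [same arc MU]
5. ∠NMU = 45°  [△MNU]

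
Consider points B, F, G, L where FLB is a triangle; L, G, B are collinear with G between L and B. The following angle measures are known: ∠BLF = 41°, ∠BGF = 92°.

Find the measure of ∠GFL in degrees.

1. ∠FLG = 41°  [G on ray LB]
2. ∠FGL = 88°  [linear pair at G on LB]
3. ∠GFL = 51°  [△FLG]

∠GFL = 51°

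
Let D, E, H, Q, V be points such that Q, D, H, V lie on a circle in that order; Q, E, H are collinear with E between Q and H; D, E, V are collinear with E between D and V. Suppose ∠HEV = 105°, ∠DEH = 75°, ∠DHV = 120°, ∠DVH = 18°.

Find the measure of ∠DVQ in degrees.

∠DVQ = 63°

1. ∠DEQ = 105°  [vertical angles at E]
2. ∠DQV = 60°  [cyclic QDHV, opposite ∠Q+∠H]
3. ∠DQH = 18°  [same arc DH]
4. ∠QDV = 57°  [△QED]
5. ∠DVQ = 63°  [△QDV]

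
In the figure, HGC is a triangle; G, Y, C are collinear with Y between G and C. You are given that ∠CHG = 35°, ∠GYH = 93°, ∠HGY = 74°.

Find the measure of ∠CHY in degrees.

∠CHY = 22°

1. ∠CYH = 87°  [linear pair at Y on GC]
2. ∠CGH = 74°  [Y on ray GC]
3. ∠GCH = 71°  [△HGC]
4. ∠HCY = 71°  [Y on ray CG]
5. ∠CHY = 22°  [△HYC]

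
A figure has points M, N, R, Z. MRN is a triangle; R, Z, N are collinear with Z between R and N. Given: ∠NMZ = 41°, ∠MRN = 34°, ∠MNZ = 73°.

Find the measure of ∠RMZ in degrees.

∠RMZ = 32°

1. ∠MZN = 66°  [△MZN]
2. ∠MRZ = 34°  [Z on ray RN]
3. ∠MZR = 114°  [linear pair at Z on RN]
4. ∠RMZ = 32°  [△MRZ]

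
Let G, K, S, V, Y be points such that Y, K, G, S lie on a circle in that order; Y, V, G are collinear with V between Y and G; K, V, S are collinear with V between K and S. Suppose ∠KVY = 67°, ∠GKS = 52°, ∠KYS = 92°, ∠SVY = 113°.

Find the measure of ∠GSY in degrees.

∠GSY = 55°

1. ∠GVS = 67°  [vertical angles at V]
2. ∠GYS = 52°  [same arc GS]
3. ∠KGS = 88°  [cyclic YKGS, opposite ∠Y+∠G]
4. ∠GSK = 40°  [△KGS]
5. ∠SGY = 73°  [△GVS]
6. ∠GSY = 55°  [△YGS]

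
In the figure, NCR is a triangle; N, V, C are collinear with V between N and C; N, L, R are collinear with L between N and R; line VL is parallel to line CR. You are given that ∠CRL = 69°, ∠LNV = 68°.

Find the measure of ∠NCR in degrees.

∠NCR = 43°

1. ∠CRN = 69°  [L on ray RN]
2. ∠CNR = 68°  [V on NC, L on NR]
3. ∠NCR = 43°  [△NCR]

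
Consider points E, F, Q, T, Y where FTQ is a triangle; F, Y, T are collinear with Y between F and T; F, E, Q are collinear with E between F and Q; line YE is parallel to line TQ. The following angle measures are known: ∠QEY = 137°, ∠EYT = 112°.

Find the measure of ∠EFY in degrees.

∠EFY = 69°

1. ∠FEY = 43°  [linear pair at E on FQ]
2. ∠EYF = 68°  [linear pair at Y on FT]
3. ∠EFY = 69°  [△FYE]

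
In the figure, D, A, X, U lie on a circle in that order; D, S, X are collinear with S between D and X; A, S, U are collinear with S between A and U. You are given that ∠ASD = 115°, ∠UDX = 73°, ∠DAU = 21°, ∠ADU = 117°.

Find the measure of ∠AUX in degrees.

1. ∠USX = 115°  [vertical angles at S]
2. ∠DXU = 21°  [same arc DU]
3. ∠AUX = 44°  [△XSU]

∠AUX = 44°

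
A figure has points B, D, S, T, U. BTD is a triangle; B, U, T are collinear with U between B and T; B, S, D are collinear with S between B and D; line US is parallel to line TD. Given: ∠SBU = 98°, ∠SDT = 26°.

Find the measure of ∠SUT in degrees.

1. ∠DBT = 98°  [U on BT, S on BD]
2. ∠BDT = 26°  [S on ray DB]
3. ∠BTD = 56°  [△BTD]
4. ∠BUS = 56°  [US∥TD, corresponding at U]
5. ∠SUT = 124°  [linear pair at U on BT]

∠SUT = 124°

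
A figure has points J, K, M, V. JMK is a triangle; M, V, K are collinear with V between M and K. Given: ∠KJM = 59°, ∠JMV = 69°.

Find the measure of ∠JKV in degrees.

∠JKV = 52°

1. ∠JMK = 69°  [V on ray MK]
2. ∠JKM = 52°  [△JMK]
3. ∠JKV = 52°  [V on ray KM]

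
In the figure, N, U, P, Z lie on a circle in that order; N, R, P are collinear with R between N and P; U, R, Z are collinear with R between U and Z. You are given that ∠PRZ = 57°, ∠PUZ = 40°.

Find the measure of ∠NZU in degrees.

∠NZU = 17°

1. ∠NRZ = 123°  [linear pair at R on NP]
2. ∠PNZ = 40°  [same arc PZ]
3. ∠NZU = 17°  [△NRZ]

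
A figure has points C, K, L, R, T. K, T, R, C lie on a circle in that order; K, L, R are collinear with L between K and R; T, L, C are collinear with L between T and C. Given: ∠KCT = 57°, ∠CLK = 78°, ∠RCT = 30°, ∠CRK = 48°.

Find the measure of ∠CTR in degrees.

∠CTR = 45°

1. ∠KRT = 57°  [same arc KT]
2. ∠RLT = 78°  [vertical angles at L]
3. ∠CTR = 45°  [△TLR]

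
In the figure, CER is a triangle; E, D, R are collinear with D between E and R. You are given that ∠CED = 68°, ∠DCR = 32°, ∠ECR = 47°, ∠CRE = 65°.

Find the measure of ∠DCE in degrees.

∠DCE = 15°

1. ∠CRD = 65°  [D on ray RE]
2. ∠CDR = 83°  [△CDR]
3. ∠CDE = 97°  [linear pair at D on ER]
4. ∠DCE = 15°  [△CED]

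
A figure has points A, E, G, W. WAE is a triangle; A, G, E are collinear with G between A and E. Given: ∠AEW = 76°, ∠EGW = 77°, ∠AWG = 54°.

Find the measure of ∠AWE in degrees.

∠AWE = 81°

1. ∠AGW = 103°  [linear pair at G on AE]
2. ∠GAW = 23°  [△WAG]
3. ∠EAW = 23°  [G on ray AE]
4. ∠AWE = 81°  [△WAE]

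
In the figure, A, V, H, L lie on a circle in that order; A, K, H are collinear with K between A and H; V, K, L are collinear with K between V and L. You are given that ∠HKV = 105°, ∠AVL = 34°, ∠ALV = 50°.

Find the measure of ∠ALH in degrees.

1. ∠AKL = 105°  [vertical angles at K]
2. ∠AHL = 34°  [same arc AL]
3. ∠HAL = 25°  [△AKL]
4. ∠ALH = 121°  [△AHL]

∠ALH = 121°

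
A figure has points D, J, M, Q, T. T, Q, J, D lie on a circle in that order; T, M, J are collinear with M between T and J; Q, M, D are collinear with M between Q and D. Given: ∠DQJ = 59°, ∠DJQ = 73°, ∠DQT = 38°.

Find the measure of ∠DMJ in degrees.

1. ∠JDQ = 48°  [△QJD]
2. ∠DJT = 38°  [same arc TD]
3. ∠DMJ = 94°  [△JMD]

∠DMJ = 94°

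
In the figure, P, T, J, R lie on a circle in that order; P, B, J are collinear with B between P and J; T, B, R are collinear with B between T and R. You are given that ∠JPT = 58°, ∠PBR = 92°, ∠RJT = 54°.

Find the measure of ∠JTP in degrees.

1. ∠JRT = 58°  [same arc TJ]
2. ∠JBT = 92°  [vertical angles at B]
3. ∠JTR = 68°  [△TJR]
4. ∠PJT = 20°  [△TBJ]
5. ∠JTP = 102°  [△PTJ]

∠JTP = 102°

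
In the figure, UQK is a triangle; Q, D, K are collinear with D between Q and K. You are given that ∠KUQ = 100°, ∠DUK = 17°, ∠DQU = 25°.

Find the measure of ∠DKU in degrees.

∠DKU = 55°

1. ∠KQU = 25°  [D on ray QK]
2. ∠QKU = 55°  [△UQK]
3. ∠DKU = 55°  [D on ray KQ]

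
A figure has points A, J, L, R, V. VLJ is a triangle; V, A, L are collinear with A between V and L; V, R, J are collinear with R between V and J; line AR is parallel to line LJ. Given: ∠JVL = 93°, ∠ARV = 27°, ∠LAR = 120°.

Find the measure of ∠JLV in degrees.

1. ∠AVR = 93°  [A on VL, R on VJ]
2. ∠RAV = 60°  [△VAR]
3. ∠JLV = 60°  [AR∥LJ, corresponding at A]

∠JLV = 60°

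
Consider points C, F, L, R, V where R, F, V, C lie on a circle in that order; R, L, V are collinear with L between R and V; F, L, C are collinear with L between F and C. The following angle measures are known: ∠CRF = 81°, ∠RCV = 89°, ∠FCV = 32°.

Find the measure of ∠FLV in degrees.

∠FLV = 74°

1. ∠CVF = 99°  [cyclic RFVC, opposite ∠R+∠V]
2. ∠RFV = 91°  [cyclic RFVC, opposite ∠F+∠C]
3. ∠FRV = 32°  [same arc FV]
4. ∠CFV = 49°  [△FVC]
5. ∠FVR = 57°  [△RFV]
6. ∠FLV = 74°  [△FLV]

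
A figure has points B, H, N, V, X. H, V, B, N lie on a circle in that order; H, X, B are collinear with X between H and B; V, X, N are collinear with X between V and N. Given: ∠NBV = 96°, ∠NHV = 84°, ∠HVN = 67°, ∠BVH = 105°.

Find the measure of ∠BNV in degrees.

∠BNV = 46°

1. ∠HNV = 29°  [△HVN]
2. ∠HBV = 29°  [same arc HV]
3. ∠BHV = 46°  [△HVB]
4. ∠BNV = 46°  [same arc VB]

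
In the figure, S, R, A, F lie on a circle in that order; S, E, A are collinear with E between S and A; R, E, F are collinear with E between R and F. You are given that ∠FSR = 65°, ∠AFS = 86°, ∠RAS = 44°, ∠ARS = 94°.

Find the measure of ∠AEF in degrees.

∠AEF = 67°

1. ∠RFS = 44°  [same arc SR]
2. ∠ASR = 42°  [△SRA]
3. ∠FRS = 71°  [△SRF]
4. ∠AFR = 42°  [same arc RA]
5. ∠FAS = 71°  [same arc SF]
6. ∠AEF = 67°  [△AEF]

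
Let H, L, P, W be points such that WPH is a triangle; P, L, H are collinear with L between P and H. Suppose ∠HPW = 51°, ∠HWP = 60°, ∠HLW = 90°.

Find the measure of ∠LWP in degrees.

∠LWP = 39°

1. ∠LPW = 51°  [L on ray PH]
2. ∠PLW = 90°  [linear pair at L on PH]
3. ∠LWP = 39°  [△WPL]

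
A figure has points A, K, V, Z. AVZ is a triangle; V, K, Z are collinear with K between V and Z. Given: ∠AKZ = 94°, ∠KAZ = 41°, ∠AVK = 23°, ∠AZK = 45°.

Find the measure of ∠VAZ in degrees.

1. ∠AVZ = 23°  [K on ray VZ]
2. ∠AZV = 45°  [K on ray ZV]
3. ∠VAZ = 112°  [△AVZ]

∠VAZ = 112°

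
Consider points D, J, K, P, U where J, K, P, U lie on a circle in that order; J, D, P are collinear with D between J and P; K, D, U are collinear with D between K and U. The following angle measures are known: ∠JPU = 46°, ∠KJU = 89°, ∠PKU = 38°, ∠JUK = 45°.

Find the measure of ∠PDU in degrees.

∠PDU = 83°

1. ∠KPU = 91°  [cyclic JKPU, opposite ∠J+∠P]
2. ∠KUP = 51°  [△KPU]
3. ∠PDU = 83°  [△PDU]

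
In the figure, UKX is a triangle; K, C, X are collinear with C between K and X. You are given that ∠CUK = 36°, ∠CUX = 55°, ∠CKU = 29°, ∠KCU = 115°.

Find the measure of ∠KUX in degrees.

1. ∠UKX = 29°  [C on ray KX]
2. ∠UCX = 65°  [linear pair at C on KX]
3. ∠CXU = 60°  [△UCX]
4. ∠KXU = 60°  [C on ray XK]
5. ∠KUX = 91°  [△UKX]

∠KUX = 91°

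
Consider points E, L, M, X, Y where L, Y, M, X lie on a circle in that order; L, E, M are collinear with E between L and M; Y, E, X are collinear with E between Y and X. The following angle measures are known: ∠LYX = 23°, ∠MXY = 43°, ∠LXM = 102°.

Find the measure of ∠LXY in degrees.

∠LXY = 59°

1. ∠LMX = 23°  [same arc LX]
2. ∠MEX = 114°  [△MEX]
3. ∠MLX = 55°  [△LMX]
4. ∠LEX = 66°  [linear pair at E on LM]
5. ∠LXY = 59°  [△LEX]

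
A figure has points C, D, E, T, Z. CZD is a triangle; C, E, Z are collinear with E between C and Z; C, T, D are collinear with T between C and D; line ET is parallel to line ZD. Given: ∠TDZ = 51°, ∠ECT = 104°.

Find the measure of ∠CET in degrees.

∠CET = 25°

1. ∠CDZ = 51°  [T on ray DC]
2. ∠DCZ = 104°  [E on CZ, T on CD]
3. ∠CZD = 25°  [△CZD]
4. ∠CET = 25°  [ET∥ZD, corresponding at E]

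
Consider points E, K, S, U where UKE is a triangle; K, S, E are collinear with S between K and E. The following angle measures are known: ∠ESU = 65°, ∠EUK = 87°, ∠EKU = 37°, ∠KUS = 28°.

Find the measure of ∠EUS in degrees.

1. ∠KEU = 56°  [△UKE]
2. ∠SEU = 56°  [S on ray EK]
3. ∠EUS = 59°  [△USE]

∠EUS = 59°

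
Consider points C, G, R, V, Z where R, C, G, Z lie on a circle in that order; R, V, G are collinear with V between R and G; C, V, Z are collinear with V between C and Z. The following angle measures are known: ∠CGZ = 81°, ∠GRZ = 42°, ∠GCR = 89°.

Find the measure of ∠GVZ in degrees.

1. ∠GCZ = 42°  [same arc GZ]
2. ∠GZR = 91°  [cyclic RCGZ, opposite ∠C+∠Z]
3. ∠CZG = 57°  [△CGZ]
4. ∠RGZ = 47°  [△RGZ]
5. ∠GVZ = 76°  [△GVZ]

∠GVZ = 76°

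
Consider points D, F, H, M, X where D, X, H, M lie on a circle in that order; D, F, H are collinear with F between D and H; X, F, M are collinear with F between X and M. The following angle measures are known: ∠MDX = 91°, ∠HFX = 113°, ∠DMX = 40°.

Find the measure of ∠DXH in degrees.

1. ∠DXM = 49°  [△DXM]
2. ∠DFX = 67°  [linear pair at F on DH]
3. ∠DHX = 40°  [same arc DX]
4. ∠HDX = 64°  [△DFX]
5. ∠DXH = 76°  [△DXH]

∠DXH = 76°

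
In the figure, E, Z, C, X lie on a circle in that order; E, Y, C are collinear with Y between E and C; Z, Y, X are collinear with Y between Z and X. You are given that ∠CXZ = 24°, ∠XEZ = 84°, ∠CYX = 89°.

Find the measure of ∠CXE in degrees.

1. ∠ECX = 67°  [△CYX]
2. ∠XCZ = 96°  [cyclic EZCX, opposite ∠E+∠C]
3. ∠CZX = 60°  [△ZCX]
4. ∠CEX = 60°  [same arc CX]
5. ∠CXE = 53°  [△ECX]

∠CXE = 53°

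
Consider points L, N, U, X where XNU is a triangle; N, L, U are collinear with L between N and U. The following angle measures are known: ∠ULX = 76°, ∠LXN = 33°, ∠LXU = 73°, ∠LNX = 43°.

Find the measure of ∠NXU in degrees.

∠NXU = 106°

1. ∠LUX = 31°  [△XLU]
2. ∠UNX = 43°  [L on ray NU]
3. ∠NUX = 31°  [L on ray UN]
4. ∠NXU = 106°  [△XNU]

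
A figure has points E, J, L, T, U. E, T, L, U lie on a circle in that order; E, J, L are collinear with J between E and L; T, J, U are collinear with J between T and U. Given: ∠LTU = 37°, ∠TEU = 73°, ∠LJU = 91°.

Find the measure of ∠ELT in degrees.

∠ELT = 54°

1. ∠LEU = 37°  [same arc LU]
2. ∠EJU = 89°  [linear pair at J on EL]
3. ∠EUT = 54°  [△EJU]
4. ∠ELT = 54°  [same arc ET]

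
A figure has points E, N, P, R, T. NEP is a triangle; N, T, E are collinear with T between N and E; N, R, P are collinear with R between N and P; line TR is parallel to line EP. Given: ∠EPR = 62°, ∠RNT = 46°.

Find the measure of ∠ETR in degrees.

1. ∠EPN = 62°  [R on ray PN]
2. ∠ENP = 46°  [T on NE, R on NP]
3. ∠NEP = 72°  [△NEP]
4. ∠NTR = 72°  [TR∥EP, corresponding at T]
5. ∠ETR = 108°  [linear pair at T on NE]

∠ETR = 108°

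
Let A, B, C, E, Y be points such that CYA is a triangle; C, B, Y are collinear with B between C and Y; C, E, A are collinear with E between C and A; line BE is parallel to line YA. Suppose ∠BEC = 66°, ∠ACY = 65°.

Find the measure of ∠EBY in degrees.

1. ∠CAY = 66°  [BE∥YA, corresponding at E]
2. ∠AYC = 49°  [△CYA]
3. ∠CBE = 49°  [BE∥YA, corresponding at B]
4. ∠EBY = 131°  [linear pair at B on CY]

∠EBY = 131°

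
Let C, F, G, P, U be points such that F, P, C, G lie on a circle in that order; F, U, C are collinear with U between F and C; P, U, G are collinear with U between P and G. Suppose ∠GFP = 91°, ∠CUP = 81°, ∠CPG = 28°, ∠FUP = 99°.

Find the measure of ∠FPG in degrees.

∠FPG = 18°

1. ∠FUG = 81°  [vertical angles at U]
2. ∠CFG = 28°  [same arc CG]
3. ∠FGP = 71°  [△FUG]
4. ∠FPG = 18°  [△FPG]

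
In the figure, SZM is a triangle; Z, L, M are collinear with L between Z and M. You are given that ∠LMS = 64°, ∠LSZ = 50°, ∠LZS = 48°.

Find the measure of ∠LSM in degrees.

∠LSM = 18°

1. ∠SLZ = 82°  [△SZL]
2. ∠MLS = 98°  [linear pair at L on ZM]
3. ∠LSM = 18°  [△SLM]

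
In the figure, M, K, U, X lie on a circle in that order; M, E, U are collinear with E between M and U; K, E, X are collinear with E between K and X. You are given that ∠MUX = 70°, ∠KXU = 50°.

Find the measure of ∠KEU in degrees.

1. ∠MKX = 70°  [same arc MX]
2. ∠KMU = 50°  [same arc KU]
3. ∠KEM = 60°  [△MEK]
4. ∠KEU = 120°  [linear pair at E on MU]

∠KEU = 120°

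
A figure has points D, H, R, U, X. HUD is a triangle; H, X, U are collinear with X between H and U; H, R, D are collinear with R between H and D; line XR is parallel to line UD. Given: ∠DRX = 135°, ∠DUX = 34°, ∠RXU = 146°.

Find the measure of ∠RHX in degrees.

∠RHX = 101°

1. ∠HRX = 45°  [linear pair at R on HD]
2. ∠HXR = 34°  [linear pair at X on HU]
3. ∠RHX = 101°  [△HXR]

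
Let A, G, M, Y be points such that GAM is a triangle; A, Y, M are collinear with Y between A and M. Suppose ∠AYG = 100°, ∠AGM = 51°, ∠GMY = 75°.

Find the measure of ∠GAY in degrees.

1. ∠AMG = 75°  [Y on ray MA]
2. ∠GAM = 54°  [△GAM]
3. ∠GAY = 54°  [Y on ray AM]

∠GAY = 54°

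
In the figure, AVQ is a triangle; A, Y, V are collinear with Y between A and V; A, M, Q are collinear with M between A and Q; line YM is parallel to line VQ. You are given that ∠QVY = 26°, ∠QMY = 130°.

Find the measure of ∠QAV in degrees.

1. ∠AVQ = 26°  [Y on ray VA]
2. ∠AMY = 50°  [linear pair at M on AQ]
3. ∠AYM = 26°  [YM∥VQ, corresponding at Y]
4. ∠MAY = 104°  [△AYM]
5. ∠QAV = 104°  [Y on AV, M on AQ]

∠QAV = 104°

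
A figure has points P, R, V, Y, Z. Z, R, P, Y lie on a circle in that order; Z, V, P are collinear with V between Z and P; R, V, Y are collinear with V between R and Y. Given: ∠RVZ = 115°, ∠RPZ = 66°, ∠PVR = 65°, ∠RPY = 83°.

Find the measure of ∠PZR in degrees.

1. ∠PRY = 49°  [△RVP]
2. ∠PYR = 48°  [△RPY]
3. ∠PZR = 48°  [same arc RP]

∠PZR = 48°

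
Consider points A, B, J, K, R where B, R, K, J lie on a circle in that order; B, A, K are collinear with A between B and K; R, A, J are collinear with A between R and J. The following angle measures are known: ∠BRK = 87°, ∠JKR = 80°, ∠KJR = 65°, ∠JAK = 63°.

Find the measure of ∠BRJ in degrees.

∠BRJ = 52°

1. ∠KBR = 65°  [same arc RK]
2. ∠BAR = 63°  [vertical angles at A]
3. ∠BRJ = 52°  [△BAR]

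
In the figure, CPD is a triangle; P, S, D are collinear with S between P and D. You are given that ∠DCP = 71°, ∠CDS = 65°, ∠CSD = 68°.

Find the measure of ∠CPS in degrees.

∠CPS = 44°

1. ∠CDP = 65°  [S on ray DP]
2. ∠CPD = 44°  [△CPD]
3. ∠CPS = 44°  [S on ray PD]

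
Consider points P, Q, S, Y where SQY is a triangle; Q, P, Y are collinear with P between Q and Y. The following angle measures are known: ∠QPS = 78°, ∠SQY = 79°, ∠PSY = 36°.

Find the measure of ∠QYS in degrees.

1. ∠SPY = 102°  [linear pair at P on QY]
2. ∠PYS = 42°  [△SPY]
3. ∠QYS = 42°  [P on ray YQ]

∠QYS = 42°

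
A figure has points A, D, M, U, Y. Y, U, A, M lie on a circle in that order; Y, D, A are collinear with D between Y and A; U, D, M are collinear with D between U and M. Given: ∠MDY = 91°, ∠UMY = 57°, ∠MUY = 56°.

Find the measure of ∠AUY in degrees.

1. ∠AYM = 32°  [△YDM]
2. ∠MAY = 56°  [same arc YM]
3. ∠AMY = 92°  [△YAM]
4. ∠AUY = 88°  [cyclic YUAM, opposite ∠U+∠M]

∠AUY = 88°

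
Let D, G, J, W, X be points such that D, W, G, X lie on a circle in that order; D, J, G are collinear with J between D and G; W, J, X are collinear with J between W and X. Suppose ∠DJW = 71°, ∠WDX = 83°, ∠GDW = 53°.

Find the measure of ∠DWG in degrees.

∠DWG = 86°

1. ∠DWX = 56°  [△DJW]
2. ∠DXW = 41°  [△DWX]
3. ∠DGW = 41°  [same arc DW]
4. ∠DWG = 86°  [△DWG]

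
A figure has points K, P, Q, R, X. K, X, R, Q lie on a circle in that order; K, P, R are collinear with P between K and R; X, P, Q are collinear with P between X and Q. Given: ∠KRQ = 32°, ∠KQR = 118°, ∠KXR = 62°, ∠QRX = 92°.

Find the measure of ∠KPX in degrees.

1. ∠KXQ = 32°  [same arc KQ]
2. ∠QKR = 30°  [△KRQ]
3. ∠QKX = 88°  [cyclic KXRQ, opposite ∠K+∠R]
4. ∠KQX = 60°  [△KXQ]
5. ∠QXR = 30°  [same arc RQ]
6. ∠KRX = 60°  [same arc KX]
7. ∠RPX = 90°  [△XPR]
8. ∠KPX = 90°  [linear pair at P on KR]

∠KPX = 90°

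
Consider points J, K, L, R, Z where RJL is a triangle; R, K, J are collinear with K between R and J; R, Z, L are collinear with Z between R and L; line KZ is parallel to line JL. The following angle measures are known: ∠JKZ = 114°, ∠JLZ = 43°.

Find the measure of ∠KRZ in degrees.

∠KRZ = 71°

1. ∠RKZ = 66°  [linear pair at K on RJ]
2. ∠JLR = 43°  [Z on ray LR]
3. ∠LJR = 66°  [KZ∥JL, corresponding at K]
4. ∠JRL = 71°  [△RJL]
5. ∠KRZ = 71°  [K on RJ, Z on RL]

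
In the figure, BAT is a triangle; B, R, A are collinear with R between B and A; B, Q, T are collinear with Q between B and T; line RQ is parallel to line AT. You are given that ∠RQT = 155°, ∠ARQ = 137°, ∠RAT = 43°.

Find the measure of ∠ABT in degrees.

1. ∠BQR = 25°  [linear pair at Q on BT]
2. ∠BAT = 43°  [R on ray AB]
3. ∠ATB = 25°  [RQ∥AT, corresponding at Q]
4. ∠ABT = 112°  [△BAT]

∠ABT = 112°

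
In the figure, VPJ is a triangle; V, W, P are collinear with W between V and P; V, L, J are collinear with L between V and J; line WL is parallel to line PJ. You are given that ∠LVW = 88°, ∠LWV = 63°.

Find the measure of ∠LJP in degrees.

∠LJP = 29°

1. ∠VLW = 29°  [△VWL]
2. ∠JLW = 151°  [linear pair at L on VJ]
3. ∠LJP = 29°  [WL∥PJ, co-interior at J–L]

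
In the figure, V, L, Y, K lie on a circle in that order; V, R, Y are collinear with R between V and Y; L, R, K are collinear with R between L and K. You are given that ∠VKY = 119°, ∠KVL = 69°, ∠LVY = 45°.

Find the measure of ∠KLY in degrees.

1. ∠KYL = 111°  [cyclic VLYK, opposite ∠V+∠Y]
2. ∠LKY = 45°  [same arc LY]
3. ∠KLY = 24°  [△LYK]

∠KLY = 24°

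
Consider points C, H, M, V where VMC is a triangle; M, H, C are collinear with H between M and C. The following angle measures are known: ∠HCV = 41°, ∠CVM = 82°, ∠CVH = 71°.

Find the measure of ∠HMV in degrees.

1. ∠MCV = 41°  [H on ray CM]
2. ∠CMV = 57°  [△VMC]
3. ∠HMV = 57°  [H on ray MC]

∠HMV = 57°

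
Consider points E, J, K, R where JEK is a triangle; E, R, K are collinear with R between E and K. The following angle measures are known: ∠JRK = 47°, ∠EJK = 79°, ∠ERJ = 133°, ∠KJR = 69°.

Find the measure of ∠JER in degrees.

∠JER = 37°

1. ∠JKR = 64°  [△JRK]
2. ∠EKJ = 64°  [R on ray KE]
3. ∠JEK = 37°  [△JEK]
4. ∠JER = 37°  [R on ray EK]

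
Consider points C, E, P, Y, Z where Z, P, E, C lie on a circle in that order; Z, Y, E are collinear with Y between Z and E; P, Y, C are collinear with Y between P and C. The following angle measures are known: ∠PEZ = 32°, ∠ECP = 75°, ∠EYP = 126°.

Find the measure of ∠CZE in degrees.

∠CZE = 22°

1. ∠PCZ = 32°  [same arc ZP]
2. ∠CYZ = 126°  [vertical angles at Y]
3. ∠CZE = 22°  [△ZYC]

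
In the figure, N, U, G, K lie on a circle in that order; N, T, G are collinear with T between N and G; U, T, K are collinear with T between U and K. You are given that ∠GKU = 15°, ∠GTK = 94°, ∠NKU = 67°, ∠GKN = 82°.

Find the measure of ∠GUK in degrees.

∠GUK = 27°

1. ∠NTU = 94°  [vertical angles at T]
2. ∠NGU = 67°  [same arc NU]
3. ∠GTU = 86°  [linear pair at T on NG]
4. ∠GUK = 27°  [△UTG]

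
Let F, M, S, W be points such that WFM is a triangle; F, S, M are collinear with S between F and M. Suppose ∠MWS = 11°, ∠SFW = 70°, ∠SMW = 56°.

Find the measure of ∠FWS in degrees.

∠FWS = 43°

1. ∠MSW = 113°  [△WSM]
2. ∠FSW = 67°  [linear pair at S on FM]
3. ∠FWS = 43°  [△WFS]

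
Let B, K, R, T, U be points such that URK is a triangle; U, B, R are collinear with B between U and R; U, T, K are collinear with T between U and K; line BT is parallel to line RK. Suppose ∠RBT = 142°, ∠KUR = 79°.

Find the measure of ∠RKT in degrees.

1. ∠TBU = 38°  [linear pair at B on UR]
2. ∠BUT = 79°  [B on UR, T on UK]
3. ∠BTU = 63°  [△UBT]
4. ∠BTK = 117°  [linear pair at T on UK]
5. ∠RKT = 63°  [BT∥RK, co-interior at K–T]

∠RKT = 63°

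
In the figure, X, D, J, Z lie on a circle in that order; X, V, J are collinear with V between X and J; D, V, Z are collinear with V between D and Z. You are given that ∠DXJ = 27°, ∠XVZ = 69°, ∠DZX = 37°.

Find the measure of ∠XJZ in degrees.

1. ∠DZJ = 27°  [same arc DJ]
2. ∠JVZ = 111°  [linear pair at V on XJ]
3. ∠XJZ = 42°  [△JVZ]

∠XJZ = 42°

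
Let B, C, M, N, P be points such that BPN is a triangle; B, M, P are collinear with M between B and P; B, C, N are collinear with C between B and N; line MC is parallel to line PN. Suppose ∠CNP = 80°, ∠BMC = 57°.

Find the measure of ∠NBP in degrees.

1. ∠BNP = 80°  [C on ray NB]
2. ∠BPN = 57°  [MC∥PN, corresponding at M]
3. ∠NBP = 43°  [△BPN]

∠NBP = 43°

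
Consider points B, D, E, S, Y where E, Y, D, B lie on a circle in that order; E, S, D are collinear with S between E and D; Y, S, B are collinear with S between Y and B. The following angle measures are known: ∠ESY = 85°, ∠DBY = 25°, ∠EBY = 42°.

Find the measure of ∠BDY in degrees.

∠BDY = 112°

1. ∠DSY = 95°  [linear pair at S on ED]
2. ∠EDY = 42°  [same arc EY]
3. ∠BYD = 43°  [△YSD]
4. ∠BDY = 112°  [△YDB]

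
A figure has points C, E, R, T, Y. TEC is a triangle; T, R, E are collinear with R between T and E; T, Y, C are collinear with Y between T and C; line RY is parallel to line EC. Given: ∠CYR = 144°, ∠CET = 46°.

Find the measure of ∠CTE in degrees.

1. ∠RYT = 36°  [linear pair at Y on TC]
2. ∠TRY = 46°  [RY∥EC, corresponding at R]
3. ∠RTY = 98°  [△TRY]
4. ∠CTE = 98°  [R on TE, Y on TC]

∠CTE = 98°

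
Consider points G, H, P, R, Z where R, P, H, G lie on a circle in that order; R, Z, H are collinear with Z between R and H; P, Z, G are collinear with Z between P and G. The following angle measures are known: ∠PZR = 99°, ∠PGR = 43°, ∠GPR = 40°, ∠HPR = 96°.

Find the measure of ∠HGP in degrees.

1. ∠GZH = 99°  [vertical angles at Z]
2. ∠GHR = 40°  [same arc RG]
3. ∠HGP = 41°  [△HZG]

∠HGP = 41°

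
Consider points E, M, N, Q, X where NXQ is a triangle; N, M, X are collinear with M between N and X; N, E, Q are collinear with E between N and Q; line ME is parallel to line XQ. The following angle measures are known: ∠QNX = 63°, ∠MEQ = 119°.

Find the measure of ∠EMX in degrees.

1. ∠ENM = 63°  [M on NX, E on NQ]
2. ∠MEN = 61°  [linear pair at E on NQ]
3. ∠EMN = 56°  [△NME]
4. ∠EMX = 124°  [linear pair at M on NX]

∠EMX = 124°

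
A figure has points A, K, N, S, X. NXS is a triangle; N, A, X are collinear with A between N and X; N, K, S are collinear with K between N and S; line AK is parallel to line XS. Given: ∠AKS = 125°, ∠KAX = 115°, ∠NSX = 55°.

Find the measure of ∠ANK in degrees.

∠ANK = 60°

1. ∠AKN = 55°  [linear pair at K on NS]
2. ∠KAN = 65°  [linear pair at A on NX]
3. ∠ANK = 60°  [△NAK]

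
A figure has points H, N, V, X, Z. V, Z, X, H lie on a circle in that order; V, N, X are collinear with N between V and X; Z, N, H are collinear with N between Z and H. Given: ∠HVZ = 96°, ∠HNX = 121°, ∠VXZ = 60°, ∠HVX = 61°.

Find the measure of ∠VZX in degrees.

1. ∠HXZ = 84°  [cyclic VZXH, opposite ∠V+∠X]
2. ∠HZX = 61°  [same arc XH]
3. ∠XHZ = 35°  [△ZXH]
4. ∠XVZ = 35°  [same arc ZX]
5. ∠VZX = 85°  [△VZX]

∠VZX = 85°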